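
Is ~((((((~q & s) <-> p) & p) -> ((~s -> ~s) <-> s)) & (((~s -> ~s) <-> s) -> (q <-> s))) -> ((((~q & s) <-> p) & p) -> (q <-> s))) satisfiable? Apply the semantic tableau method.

Unsatisfiable

Initial set: {~((((((~q & s) <-> p) & p) -> ((~s -> ~s) <-> s)) & (((~s -> ~s) <-> s) -> (q <-> s))) -> ((((~q & s) <-> p) & p) -> (q <-> s)))}.
~((((((~q & s) <-> p) & p) -> ((~s -> ~s) <-> s)) & (((~s -> ~s) <-> s) -> (q <-> s))) -> ((((~q & s) <-> p) & p) -> (q <-> s))): α-rule — add (((((~q & s) <-> p) & p) -> ((~s -> ~s) <-> s)) & (((~s -> ~s) <-> s) -> (q <-> s))), ~((((~q & s) <-> p) & p) -> (q <-> s)).
(((((~q & s) <-> p) & p) -> ((~s -> ~s) <-> s)) & (((~s -> ~s) <-> s) -> (q <-> s))): α-rule — add ((((~q & s) <-> p) & p) -> ((~s -> ~s) <-> s)), (((~s -> ~s) <-> s) -> (q <-> s)).
~((((~q & s) <-> p) & p) -> (q <-> s)): α-rule — add (((~q & s) <-> p) & p), ~(q <-> s).
(((~q & s) <-> p) & p): α-rule — add ((~q & s) <-> p), p.
((((~q & s) <-> p) & p) -> ((~s -> ~s) <-> s)): β-rule — branch into ~(((~q & s) <-> p) & p)  //  ((~s -> ~s) <-> s).
  branch 1 (add ~(((~q & s) <-> p) & p)):
    (((~s -> ~s) <-> s) -> (q <-> s)): β-rule — branch into ~((~s -> ~s) <-> s)  //  (q <-> s).
      branch 1.1 (add ~((~s -> ~s) <-> s)):
        ~(q <-> s): β-rule — branch into q, ~s  //  ~q, s.
          branch 1.1.1 (add q, ~s):
            ((~q & s) <-> p): β-rule — branch into (~q & s), p  //  ~(~q & s), ~p.
              branch 1.1.1.1 (add (~q & s), p):
                (~q & s): α-rule — add ~q, s.
                × closes — contains both q and ~q.
              branch 1.1.1.2 (add ~(~q & s), ~p):
                × closes — contains both p and ~p.
          branch 1.1.2 (add ~q, s):
            ((~q & s) <-> p): β-rule — branch into (~q & s), p  //  ~(~q & s), ~p.
              branch 1.1.2.1 (add (~q & s), p):
                (~q & s): α-rule — add ~q, s.
                ~(((~q & s) <-> p) & p): β-rule — branch into ~((~q & s) <-> p)  //  ~p.
                  branch 1.1.2.1.1 (add ~((~q & s) <-> p)):
                    ~((~s -> ~s) <-> s): β-rule — branch into (~s -> ~s), ~s  //  ~(~s -> ~s), s.
                      branch 1.1.2.1.1.1 (add (~s -> ~s), ~s):
                        × closes — contains both s and ~s.
                      branch 1.1.2.1.1.2 (add ~(~s -> ~s), s):
                        ~(~s -> ~s): α-rule — add ~s, ~~s.
                        × closes — contains both s and ~s.
                  branch 1.1.2.1.2 (add ~p):
                    × closes — contains both p and ~p.
              branch 1.1.2.2 (add ~(~q & s), ~p):
                × closes — contains both p and ~p.
      branch 1.2 (add (q <-> s)):
        ~(q <-> s): β-rule — branch into q, ~s  //  ~q, s.
          branch 1.2.1 (add q, ~s):
            ((~q & s) <-> p): β-rule — branch into (~q & s), p  //  ~(~q & s), ~p.
              branch 1.2.1.1 (add (~q & s), p):
                (~q & s): α-rule — add ~q, s.
                × closes — contains both q and ~q.
              branch 1.2.1.2 (add ~(~q & s), ~p):
                × closes — contains both p and ~p.
          branch 1.2.2 (add ~q, s):
            ((~q & s) <-> p): β-rule — branch into (~q & s), p  //  ~(~q & s), ~p.
              branch 1.2.2.1 (add (~q & s), p):
                (~q & s): α-rule — add ~q, s.
                ~(((~q & s) <-> p) & p): β-rule — branch into ~((~q & s) <-> p)  //  ~p.
                  branch 1.2.2.1.1 (add ~((~q & s) <-> p)):
                    (q <-> s): β-rule — branch into q, s  //  ~q, ~s.
                      branch 1.2.2.1.1.1 (add q, s):
                        × closes — contains both q and ~q.
                      branch 1.2.2.1.1.2 (add ~q, ~s):
                        × closes — contains both s and ~s.
                  branch 1.2.2.1.2 (add ~p):
                    × closes — contains both p and ~p.
              branch 1.2.2.2 (add ~(~q & s), ~p):
                × closes — contains both p and ~p.
  branch 2 (add ((~s -> ~s) <-> s)):
    (((~s -> ~s) <-> s) -> (q <-> s)): β-rule — branch into ~((~s -> ~s) <-> s)  //  (q <-> s).
      branch 2.1 (add ~((~s -> ~s) <-> s)):
        ~(q <-> s): β-rule — branch into q, ~s  //  ~q, s.
          branch 2.1.1 (add q, ~s):
            ((~q & s) <-> p): β-rule — branch into (~q & s), p  //  ~(~q & s), ~p.
              branch 2.1.1.1 (add (~q & s), p):
                (~q & s): α-rule — add ~q, s.
                × closes — contains both q and ~q.
              branch 2.1.1.2 (add ~(~q & s), ~p):
                × closes — contains both p and ~p.
          branch 2.1.2 (add ~q, s):
            ((~q & s) <-> p): β-rule — branch into (~q & s), p  //  ~(~q & s), ~p.
              branch 2.1.2.1 (add (~q & s), p):
                (~q & s): α-rule — add ~q, s.
                ((~s -> ~s) <-> s): β-rule — branch into (~s -> ~s), s  //  ~(~s -> ~s), ~s.
                  branch 2.1.2.1.1 (add (~s -> ~s), s):
                    ~((~s -> ~s) <-> s): β-rule — branch into (~s -> ~s), ~s  //  ~(~s -> ~s), s.
                      branch 2.1.2.1.1.1 (add (~s -> ~s), ~s):
                        × closes — contains both s and ~s.
                      branch 2.1.2.1.1.2 (add ~(~s -> ~s), s):
                        ~(~s -> ~s): α-rule — add ~s, ~~s.
                        × closes — contains both s and ~s.
                  branch 2.1.2.1.2 (add ~(~s -> ~s), ~s):
                    × closes — contains both s and ~s.
              branch 2.1.2.2 (add ~(~q & s), ~p):
                × closes — contains both p and ~p.
      branch 2.2 (add (q <-> s)):
        ~(q <-> s): β-rule — branch into q, ~s  //  ~q, s.
          branch 2.2.1 (add q, ~s):
            ((~q & s) <-> p): β-rule — branch into (~q & s), p  //  ~(~q & s), ~p.
              branch 2.2.1.1 (add (~q & s), p):
                (~q & s): α-rule — add ~q, s.
                × closes — contains both q and ~q.
              branch 2.2.1.2 (add ~(~q & s), ~p):
                × closes — contains both p and ~p.
          branch 2.2.2 (add ~q, s):
            ((~q & s) <-> p): β-rule — branch into (~q & s), p  //  ~(~q & s), ~p.
              branch 2.2.2.1 (add (~q & s), p):
                (~q & s): α-rule — add ~q, s.
                ((~s -> ~s) <-> s): β-rule — branch into (~s -> ~s), s  //  ~(~s -> ~s), ~s.
                  branch 2.2.2.1.1 (add (~s -> ~s), s):
                    (q <-> s): β-rule — branch into q, s  //  ~q, ~s.
                      branch 2.2.2.1.1.1 (add q, s):
                        × closes — contains both q and ~q.
                      branch 2.2.2.1.1.2 (add ~q, ~s):
                        × closes — contains both s and ~s.
                  branch 2.2.2.1.2 (add ~(~s -> ~s), ~s):
                    × closes — contains both s and ~s.
              branch 2.2.2.2 (add ~(~q & s), ~p):
                × closes — contains both p and ~p.
All 24 branches close.
Every branch closed; the formula is unsatisfiable.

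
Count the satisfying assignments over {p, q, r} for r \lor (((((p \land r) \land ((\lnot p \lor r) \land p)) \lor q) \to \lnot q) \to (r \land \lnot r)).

6

Initial set: {(r \lor (((((p \land r) \land ((\lnot p \lor r) \land p)) \lor q) \to \lnot q) \to (r \land \lnot r)))}.
(r \lor (((((p \land r) \land ((\lnot p \lor r) \land p)) \lor q) \to \lnot q) \to (r \land \lnot r))): β-rule — branch into r  //  (((((p \land r) \land ((\lnot p \lor r) \land p)) \lor q) \to \lnot q) \to (r \land \lnot r)).
  branch 1 (add r):
    ○ open, literals {r=true}.
  branch 2 (add (((((p \land r) \land ((\lnot p \lor r) \land p)) \lor q) \to \lnot q) \to (r \land \lnot r))):
    (((((p \land r) \land ((\lnot p \lor r) \land p)) \lor q) \to \lnot q) \to (r \land \lnot r)): β-rule — branch into \lnot ((((p \land r) \land ((\lnot p \lor r) \land p)) \lor q) \to \lnot q)  //  (r \land \lnot r).
      branch 2.1 (add \lnot ((((p \land r) \land ((\lnot p \lor r) \land p)) \lor q) \to \lnot q)):
        \lnot ((((p \land r) \land ((\lnot p \lor r) \land p)) \lor q) \to \lnot q): α-rule — add (((p \land r) \land ((\lnot p \lor r) \land p)) \lor q), \lnot \lnot q.
        (((p \land r) \land ((\lnot p \lor r) \land p)) \lor q): β-rule — branch into ((p \land r) \land ((\lnot p \lor r) \land p))  //  q.
          branch 2.1.1 (add ((p \land r) \land ((\lnot p \lor r) \land p))):
            ((p \land r) \land ((\lnot p \lor r) \land p)): α-rule — add (p \land r), ((\lnot p \lor r) \land p).
            (p \land r): α-rule — add p, r.
            ((\lnot p \lor r) \land p): α-rule — add (\lnot p \lor r), p.
            (\lnot p \lor r): β-rule — branch into \lnot p  //  r.
              branch 2.1.1.1 (add \lnot p):
                × closes — contains both p and \lnot p.
              branch 2.1.1.2 (add r):
                ○ open, literals {p=true, q=true, r=true}.
          branch 2.1.2 (add q):
            ○ open, literals {q=true}.
      branch 2.2 (add (r \land \lnot r)):
        (r \land \lnot r): α-rule — add r, \lnot r.
        × closes — contains both r and \lnot r.
2 branches closed, 3 open.
Each open branch fixes some atoms; the unmentioned ones are free. Counting distinct full assignments: branch {r=true} (p, q) contributes 4 new; branch {p=true, q=true, r=true} (none free) contributes 0 new; branch {q=true} (p, r) contributes 2 new. Total: 6.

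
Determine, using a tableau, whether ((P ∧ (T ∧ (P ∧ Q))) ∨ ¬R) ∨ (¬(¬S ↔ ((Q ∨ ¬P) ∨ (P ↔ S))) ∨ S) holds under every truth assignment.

Not valid

Assume the negation and expand:
Initial set: {¬(((P ∧ (T ∧ (P ∧ Q))) ∨ ¬R) ∨ (¬(¬S ↔ ((Q ∨ ¬P) ∨ (P ↔ S))) ∨ S))}.
¬(((P ∧ (T ∧ (P ∧ Q))) ∨ ¬R) ∨ (¬(¬S ↔ ((Q ∨ ¬P) ∨ (P ↔ S))) ∨ S)): α-rule — add ¬((P ∧ (T ∧ (P ∧ Q))) ∨ ¬R), ¬(¬(¬S ↔ ((Q ∨ ¬P) ∨ (P ↔ S))) ∨ S).
¬((P ∧ (T ∧ (P ∧ Q))) ∨ ¬R): α-rule — add ¬(P ∧ (T ∧ (P ∧ Q))), ¬¬R.
¬(¬(¬S ↔ ((Q ∨ ¬P) ∨ (P ↔ S))) ∨ S): α-rule — add ¬¬(¬S ↔ ((Q ∨ ¬P) ∨ (P ↔ S))), ¬S.
¬(P ∧ (T ∧ (P ∧ Q))): β-rule — branch into ¬P  //  ¬(T ∧ (P ∧ Q)).
  branch 1 (add ¬P):
    ¬¬(¬S ↔ ((Q ∨ ¬P) ∨ (P ↔ S))): β-rule — branch into ¬S, ((Q ∨ ¬P) ∨ (P ↔ S))  //  ¬¬S, ¬((Q ∨ ¬P) ∨ (P ↔ S)).
      branch 1.1 (add ¬S, ((Q ∨ ¬P) ∨ (P ↔ S))):
        ((Q ∨ ¬P) ∨ (P ↔ S)): β-rule — branch into (Q ∨ ¬P)  //  (P ↔ S).
          branch 1.1.1 (add (Q ∨ ¬P)):
            (Q ∨ ¬P): β-rule — branch into Q  //  ¬P.
              branch 1.1.1.1 (add Q):
                ○ open, literals {P=F, Q=T, R=T, S=F}.
              branch 1.1.1.2 (add ¬P):
                ○ open, literals {P=F, R=T, S=F}.
          branch 1.1.2 (add (P ↔ S)):
            (P ↔ S): β-rule — branch into P, S  //  ¬P, ¬S.
              branch 1.1.2.1 (add P, S):
                × closes — contains both P and ¬P.
              branch 1.1.2.2 (add ¬P, ¬S):
                ○ open, literals {P=F, R=T, S=F}.
      branch 1.2 (add ¬¬S, ¬((Q ∨ ¬P) ∨ (P ↔ S))):
        × closes — contains both S and ¬S.
  branch 2 (add ¬(T ∧ (P ∧ Q))):
    ¬¬(¬S ↔ ((Q ∨ ¬P) ∨ (P ↔ S))): β-rule — branch into ¬S, ((Q ∨ ¬P) ∨ (P ↔ S))  //  ¬¬S, ¬((Q ∨ ¬P) ∨ (P ↔ S)).
      branch 2.1 (add ¬S, ((Q ∨ ¬P) ∨ (P ↔ S))):
        ¬(T ∧ (P ∧ Q)): β-rule — branch into ¬T  //  ¬(P ∧ Q).
          branch 2.1.1 (add ¬T):
            ((Q ∨ ¬P) ∨ (P ↔ S)): β-rule — branch into (Q ∨ ¬P)  //  (P ↔ S).
              branch 2.1.1.1 (add (Q ∨ ¬P)):
                (Q ∨ ¬P): β-rule — branch into Q  //  ¬P.
                  branch 2.1.1.1.1 (add Q):
                    ○ open, literals {Q=T, R=T, S=F, T=F}.
                  branch 2.1.1.1.2 (add ¬P):
                    ○ open, literals {P=F, R=T, S=F, T=F}.
              branch 2.1.1.2 (add (P ↔ S)):
                (P ↔ S): β-rule — branch into P, S  //  ¬P, ¬S.
                  branch 2.1.1.2.1 (add P, S):
                    × closes — contains both S and ¬S.
                  branch 2.1.1.2.2 (add ¬P, ¬S):
                    ○ open, literals {P=F, R=T, S=F, T=F}.
          branch 2.1.2 (add ¬(P ∧ Q)):
            ((Q ∨ ¬P) ∨ (P ↔ S)): β-rule — branch into (Q ∨ ¬P)  //  (P ↔ S).
              branch 2.1.2.1 (add (Q ∨ ¬P)):
                ¬(P ∧ Q): β-rule — branch into ¬P  //  ¬Q.
                  branch 2.1.2.1.1 (add ¬P):
                    (Q ∨ ¬P): β-rule — branch into Q  //  ¬P.
                      branch 2.1.2.1.1.1 (add Q):
                        ○ open, literals {P=F, Q=T, R=T, S=F}.
                      branch 2.1.2.1.1.2 (add ¬P):
                        ○ open, literals {P=F, R=T, S=F}.
                  branch 2.1.2.1.2 (add ¬Q):
                    (Q ∨ ¬P): β-rule — branch into Q  //  ¬P.
                      branch 2.1.2.1.2.1 (add Q):
                        × closes — contains both Q and ¬Q.
                      branch 2.1.2.1.2.2 (add ¬P):
                        ○ open, literals {P=F, Q=F, R=T, S=F}.
              branch 2.1.2.2 (add (P ↔ S)):
                ¬(P ∧ Q): β-rule — branch into ¬P  //  ¬Q.
                  branch 2.1.2.2.1 (add ¬P):
                    (P ↔ S): β-rule — branch into P, S  //  ¬P, ¬S.
                      branch 2.1.2.2.1.1 (add P, S):
                        × closes — contains both P and ¬P.
                      branch 2.1.2.2.1.2 (add ¬P, ¬S):
                        ○ open, literals {P=F, R=T, S=F}.
                  branch 2.1.2.2.2 (add ¬Q):
                    (P ↔ S): β-rule — branch into P, S  //  ¬P, ¬S.
                      branch 2.1.2.2.2.1 (add P, S):
                        × closes — contains both S and ¬S.
                      branch 2.1.2.2.2.2 (add ¬P, ¬S):
                        ○ open, literals {P=F, Q=F, R=T, S=F}.
      branch 2.2 (add ¬¬S, ¬((Q ∨ ¬P) ∨ (P ↔ S))):
        × closes — contains both S and ¬S.
7 branches closed, 11 open.
An open branch gives a countermodel: P=F, Q=T, R=T, S=F (unmentioned atoms arbitrary); under it the original formula is false.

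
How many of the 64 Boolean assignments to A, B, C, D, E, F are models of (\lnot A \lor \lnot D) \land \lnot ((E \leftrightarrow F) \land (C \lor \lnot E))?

30

Initial set: {((\lnot A \lor \lnot D) \land \lnot ((E \leftrightarrow F) \land (C \lor \lnot E)))}.
((\lnot A \lor \lnot D) \land \lnot ((E \leftrightarrow F) \land (C \lor \lnot E))): α-rule — add (\lnot A \lor \lnot D), \lnot ((E \leftrightarrow F) \land (C \lor \lnot E)).
(\lnot A \lor \lnot D): β-rule — branch into \lnot A  //  \lnot D.
  branch 1 (add \lnot A):
    \lnot ((E \leftrightarrow F) \land (C \lor \lnot E)): β-rule — branch into \lnot (E \leftrightarrow F)  //  \lnot (C \lor \lnot E).
      branch 1.1 (add \lnot (E \leftrightarrow F)):
        \lnot (E \leftrightarrow F): β-rule — branch into E, \lnot F  //  \lnot E, F.
          branch 1.1.1 (add E, \lnot F):
            ○ open, literals {A=0, E=1, F=0}.
          branch 1.1.2 (add \lnot E, F):
            ○ open, literals {A=0, E=0, F=1}.
      branch 1.2 (add \lnot (C \lor \lnot E)):
        \lnot (C \lor \lnot E): α-rule — add \lnot C, \lnot \lnot E.
        ○ open, literals {A=0, C=0, E=1}.
  branch 2 (add \lnot D):
    \lnot ((E \leftrightarrow F) \land (C \lor \lnot E)): β-rule — branch into \lnot (E \leftrightarrow F)  //  \lnot (C \lor \lnot E).
      branch 2.1 (add \lnot (E \leftrightarrow F)):
        \lnot (E \leftrightarrow F): β-rule — branch into E, \lnot F  //  \lnot E, F.
          branch 2.1.1 (add E, \lnot F):
            ○ open, literals {D=0, E=1, F=0}.
          branch 2.1.2 (add \lnot E, F):
            ○ open, literals {D=0, E=0, F=1}.
      branch 2.2 (add \lnot (C \lor \lnot E)):
        \lnot (C \lor \lnot E): α-rule — add \lnot C, \lnot \lnot E.
        ○ open, literals {C=0, D=0, E=1}.
0 branches closed, 6 open.
Each open branch fixes some atoms; the unmentioned ones are free. Counting distinct full assignments: branch {A=0, E=1, F=0} (B, C, D) contributes 8 new; branch {A=0, E=0, F=1} (B, C, D) contributes 8 new; branch {A=0, C=0, E=1} (B, D, F) contributes 4 new; branch {D=0, E=1, F=0} (A, B, C) contributes 4 new; branch {D=0, E=0, F=1} (A, B, C) contributes 4 new; branch {C=0, D=0, E=1} (A, B, F) contributes 2 new. Total: 30.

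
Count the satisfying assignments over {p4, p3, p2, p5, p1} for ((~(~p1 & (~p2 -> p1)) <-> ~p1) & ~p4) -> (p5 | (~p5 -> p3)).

Initial set: {T (((~(~p1 & (~p2 -> p1)) <-> ~p1) & ~p4) -> (p5 | (~p5 -> p3)))}.
T (((~(~p1 & (~p2 -> p1)) <-> ~p1) & ~p4) -> (p5 | (~p5 -> p3))): β-rule — branch into F ((~(~p1 & (~p2 -> p1)) <-> ~p1) & ~p4)  //  T (p5 | (~p5 -> p3)).
  branch 1 (add F ((~(~p1 & (~p2 -> p1)) <-> ~p1) & ~p4)):
    F ((~(~p1 & (~p2 -> p1)) <-> ~p1) & ~p4): β-rule — branch into F (~(~p1 & (~p2 -> p1)) <-> ~p1)  //  F ~p4.
      branch 1.1 (add F (~(~p1 & (~p2 -> p1)) <-> ~p1)):
        F (~(~p1 & (~p2 -> p1)) <-> ~p1): β-rule — branch into T ~(~p1 & (~p2 -> p1)), F ~p1  //  F ~(~p1 & (~p2 -> p1)), T ~p1.
          branch 1.1.1 (add T ~(~p1 & (~p2 -> p1)), F ~p1):
            T ~(~p1 & (~p2 -> p1)): β-rule — branch into F ~p1  //  F (~p2 -> p1).
              branch 1.1.1.1 (add F ~p1):
                ○ open, literals {p1=T}.
              branch 1.1.1.2 (add F (~p2 -> p1)):
                F (~p2 -> p1): α-rule — add T ~p2, F p1.
                × closes — contains both p1 and ~p1.
          branch 1.1.2 (add F ~(~p1 & (~p2 -> p1)), T ~p1):
            F ~(~p1 & (~p2 -> p1)): α-rule — add T ~p1, T (~p2 -> p1).
            T (~p2 -> p1): β-rule — branch into F ~p2  //  T p1.
              branch 1.1.2.1 (add F ~p2):
                ○ open, literals {p1=F, p2=T}.
              branch 1.1.2.2 (add T p1):
                × closes — contains both p1 and ~p1.
      branch 1.2 (add F ~p4):
        ○ open, literals {p4=T}.
  branch 2 (add T (p5 | (~p5 -> p3))):
    T (p5 | (~p5 -> p3)): β-rule — branch into T p5  //  T (~p5 -> p3).
      branch 2.1 (add T p5):
        ○ open, literals {p5=T}.
      branch 2.2 (add T (~p5 -> p3)):
        T (~p5 -> p3): β-rule — branch into F ~p5  //  T p3.
          branch 2.2.1 (add F ~p5):
            ○ open, literals {p5=T}.
          branch 2.2.2 (add T p3):
            ○ open, literals {p3=T}.
2 branches closed, 6 open.
Each open branch fixes some atoms; the unmentioned ones are free. Counting distinct full assignments: branch {p1=T} (p4, p3, p2, p5) contributes 16 new; branch {p1=F, p2=T} (p4, p3, p5) contributes 8 new; branch {p4=T} (p3, p2, p5, p1) contributes 4 new; branch {p5=T} (p4, p3, p2, p1) contributes 2 new; branch {p5=T} (p4, p3, p2, p1) contributes 0 new; branch {p3=T} (p4, p2, p5, p1) contributes 1 new. Total: 31.

31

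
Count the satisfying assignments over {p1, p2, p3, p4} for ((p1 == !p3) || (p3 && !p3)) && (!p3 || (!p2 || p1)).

6

Initial set: {(((p1 == !p3) || (p3 && !p3)) && (!p3 || (!p2 || p1)))}.
(((p1 == !p3) || (p3 && !p3)) && (!p3 || (!p2 || p1))): α-rule — add ((p1 == !p3) || (p3 && !p3)), (!p3 || (!p2 || p1)).
((p1 == !p3) || (p3 && !p3)): β-rule — branch into (p1 == !p3)  //  (p3 && !p3).
  branch 1 (add (p1 == !p3)):
    (!p3 || (!p2 || p1)): β-rule — branch into !p3  //  (!p2 || p1).
      branch 1.1 (add !p3):
        (p1 == !p3): β-rule — branch into p1, !p3  //  !p1, !!p3.
          branch 1.1.1 (add p1, !p3):
            ○ open, literals {p1=T, p3=F}.
          branch 1.1.2 (add !p1, !!p3):
            × closes — contains both p3 and !p3.
      branch 1.2 (add (!p2 || p1)):
        (p1 == !p3): β-rule — branch into p1, !p3  //  !p1, !!p3.
          branch 1.2.1 (add p1, !p3):
            (!p2 || p1): β-rule — branch into !p2  //  p1.
              branch 1.2.1.1 (add !p2):
                ○ open, literals {p1=T, p2=F, p3=F}.
              branch 1.2.1.2 (add p1):
                ○ open, literals {p1=T, p3=F}.
          branch 1.2.2 (add !p1, !!p3):
            (!p2 || p1): β-rule — branch into !p2  //  p1.
              branch 1.2.2.1 (add !p2):
                ○ open, literals {p1=F, p2=F, p3=T}.
              branch 1.2.2.2 (add p1):
                × closes — contains both p1 and !p1.
  branch 2 (add (p3 && !p3)):
    (p3 && !p3): α-rule — add p3, !p3.
    × closes — contains both p3 and !p3.
3 branches closed, 4 open.
Each open branch fixes some atoms; the unmentioned ones are free. Counting distinct full assignments: branch {p1=T, p3=F} (p2, p4) contributes 4 new; branch {p1=T, p2=F, p3=F} (p4) contributes 0 new; branch {p1=T, p3=F} (p2, p4) contributes 0 new; branch {p1=F, p2=F, p3=T} (p4) contributes 2 new. Total: 6.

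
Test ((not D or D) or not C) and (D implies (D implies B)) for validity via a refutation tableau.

Assume the negation and expand:
Initial set: {F (((not D or D) or not C) and (D implies (D implies B)))}.
F (((not D or D) or not C) and (D implies (D implies B))): β-rule — branch into F ((not D or D) or not C)  //  F (D implies (D implies B)).
  branch 1 (add F ((not D or D) or not C)):
    F ((not D or D) or not C): α-rule — add F (not D or D), F not C.
    F (not D or D): α-rule — add F not D, F D.
    × closes — contains both D and not D.
  branch 2 (add F (D implies (D implies B))):
    F (D implies (D implies B)): α-rule — add T D, F (D implies B).
    F (D implies B): α-rule — add T D, F B.
    ○ open, literals {B=F, D=T}.
1 branch closed, 1 open.
An open branch gives a countermodel: B=F, D=T (unmentioned atoms arbitrary); under it the original formula is false.

Not valid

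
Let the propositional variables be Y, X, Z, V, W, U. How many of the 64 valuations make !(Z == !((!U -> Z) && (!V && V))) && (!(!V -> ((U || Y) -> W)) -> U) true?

30

Initial set: {(!(Z == !((!U -> Z) && (!V && V))) && (!(!V -> ((U || Y) -> W)) -> U))}.
(!(Z == !((!U -> Z) && (!V && V))) && (!(!V -> ((U || Y) -> W)) -> U)): α-rule — add !(Z == !((!U -> Z) && (!V && V))), (!(!V -> ((U || Y) -> W)) -> U).
!(Z == !((!U -> Z) && (!V && V))): β-rule — branch into Z, !!((!U -> Z) && (!V && V))  //  !Z, !((!U -> Z) && (!V && V)).
  branch 1 (add Z, !!((!U -> Z) && (!V && V))):
    !!((!U -> Z) && (!V && V)): α-rule — add (!U -> Z), (!V && V).
    (!V && V): α-rule — add !V, V.
    × closes — contains both V and !V.
  branch 2 (add !Z, !((!U -> Z) && (!V && V))):
    (!(!V -> ((U || Y) -> W)) -> U): β-rule — branch into !!(!V -> ((U || Y) -> W))  //  U.
      branch 2.1 (add !!(!V -> ((U || Y) -> W))):
        !((!U -> Z) && (!V && V)): β-rule — branch into !(!U -> Z)  //  !(!V && V).
          branch 2.1.1 (add !(!U -> Z)):
            !(!U -> Z): α-rule — add !U, !Z.
            !!(!V -> ((U || Y) -> W)): β-rule — branch into !!V  //  ((U || Y) -> W).
              branch 2.1.1.1 (add !!V):
                ○ open, literals {U=false, V=true, Z=false}.
              branch 2.1.1.2 (add ((U || Y) -> W)):
                ((U || Y) -> W): β-rule — branch into !(U || Y)  //  W.
                  branch 2.1.1.2.1 (add !(U || Y)):
                    !(U || Y): α-rule — add !U, !Y.
                    ○ open, literals {U=false, Y=false, Z=false}.
                  branch 2.1.1.2.2 (add W):
                    ○ open, literals {U=false, W=true, Z=false}.
          branch 2.1.2 (add !(!V && V)):
            !!(!V -> ((U || Y) -> W)): β-rule — branch into !!V  //  ((U || Y) -> W).
              branch 2.1.2.1 (add !!V):
                !(!V && V): β-rule — branch into !!V  //  !V.
                  branch 2.1.2.1.1 (add !!V):
                    ○ open, literals {V=true, Z=false}.
                  branch 2.1.2.1.2 (add !V):
                    × closes — contains both V and !V.
              branch 2.1.2.2 (add ((U || Y) -> W)):
                !(!V && V): β-rule — branch into !!V  //  !V.
                  branch 2.1.2.2.1 (add !!V):
                    ((U || Y) -> W): β-rule — branch into !(U || Y)  //  W.
                      branch 2.1.2.2.1.1 (add !(U || Y)):
                        !(U || Y): α-rule — add !U, !Y.
                        ○ open, literals {U=false, V=true, Y=false, Z=false}.
                      branch 2.1.2.2.1.2 (add W):
                        ○ open, literals {V=true, W=true, Z=false}.
                  branch 2.1.2.2.2 (add !V):
                    ((U || Y) -> W): β-rule — branch into !(U || Y)  //  W.
                      branch 2.1.2.2.2.1 (add !(U || Y)):
                        !(U || Y): α-rule — add !U, !Y.
                        ○ open, literals {U=false, V=false, Y=false, Z=false}.
                      branch 2.1.2.2.2.2 (add W):
                        ○ open, literals {V=false, W=true, Z=false}.
      branch 2.2 (add U):
        !((!U -> Z) && (!V && V)): β-rule — branch into !(!U -> Z)  //  !(!V && V).
          branch 2.2.1 (add !(!U -> Z)):
            !(!U -> Z): α-rule — add !U, !Z.
            × closes — contains both U and !U.
          branch 2.2.2 (add !(!V && V)):
            !(!V && V): β-rule — branch into !!V  //  !V.
              branch 2.2.2.1 (add !!V):
                ○ open, literals {U=true, V=true, Z=false}.
              branch 2.2.2.2 (add !V):
                ○ open, literals {U=true, V=false, Z=false}.
3 branches closed, 10 open.
Each open branch fixes some atoms; the unmentioned ones are free. Counting distinct full assignments: branch {U=false, V=true, Z=false} (Y, X, W) contributes 8 new; branch {U=false, Y=false, Z=false} (X, V, W) contributes 4 new; branch {U=false, W=true, Z=false} (Y, X, V) contributes 2 new; branch {V=true, Z=false} (Y, X, W, U) contributes 8 new; branch {U=false, V=true, Y=false, Z=false} (X, W) contributes 0 new; branch {V=true, W=true, Z=false} (Y, X, U) contributes 0 new; branch {U=false, V=false, Y=false, Z=false} (X, W) contributes 0 new; branch {V=false, W=true, Z=false} (Y, X, U) contributes 4 new; branch {U=true, V=true, Z=false} (Y, X, W) contributes 0 new; branch {U=true, V=false, Z=false} (Y, X, W) contributes 4 new. Total: 30.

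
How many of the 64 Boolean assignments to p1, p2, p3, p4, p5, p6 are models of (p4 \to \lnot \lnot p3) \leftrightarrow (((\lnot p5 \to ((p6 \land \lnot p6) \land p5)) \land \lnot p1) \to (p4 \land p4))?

40

Initial set: {T ((p4 \to \lnot \lnot p3) \leftrightarrow (((\lnot p5 \to ((p6 \land \lnot p6) \land p5)) \land \lnot p1) \to (p4 \land p4)))}.
T ((p4 \to \lnot \lnot p3) \leftrightarrow (((\lnot p5 \to ((p6 \land \lnot p6) \land p5)) \land \lnot p1) \to (p4 \land p4))): β-rule — branch into T (p4 \to \lnot \lnot p3), T (((\lnot p5 \to ((p6 \land \lnot p6) \land p5)) \land \lnot p1) \to (p4 \land p4))  //  F (p4 \to \lnot \lnot p3), F (((\lnot p5 \to ((p6 \land \lnot p6) \land p5)) \land \lnot p1) \to (p4 \land p4)).
  branch 1 (add T (p4 \to \lnot \lnot p3), T (((\lnot p5 \to ((p6 \land \lnot p6) \land p5)) \land \lnot p1) \to (p4 \land p4))):
    T (p4 \to \lnot \lnot p3): β-rule — branch into F p4  //  T \lnot \lnot p3.
      branch 1.1 (add F p4):
        T (((\lnot p5 \to ((p6 \land \lnot p6) \land p5)) \land \lnot p1) \to (p4 \land p4)): β-rule — branch into F ((\lnot p5 \to ((p6 \land \lnot p6) \land p5)) \land \lnot p1)  //  T (p4 \land p4).
          branch 1.1.1 (add F ((\lnot p5 \to ((p6 \land \lnot p6) \land p5)) \land \lnot p1)):
            F ((\lnot p5 \to ((p6 \land \lnot p6) \land p5)) \land \lnot p1): β-rule — branch into F (\lnot p5 \to ((p6 \land \lnot p6) \land p5))  //  F \lnot p1.
              branch 1.1.1.1 (add F (\lnot p5 \to ((p6 \land \lnot p6) \land p5))):
                F (\lnot p5 \to ((p6 \land \lnot p6) \land p5)): α-rule — add T \lnot p5, F ((p6 \land \lnot p6) \land p5).
                F ((p6 \land \lnot p6) \land p5): β-rule — branch into F (p6 \land \lnot p6)  //  F p5.
                  branch 1.1.1.1.1 (add F (p6 \land \lnot p6)):
                    F (p6 \land \lnot p6): β-rule — branch into F p6  //  F \lnot p6.
                      branch 1.1.1.1.1.1 (add F p6):
                        ○ open, literals {p4=false, p5=false, p6=false}.
                      branch 1.1.1.1.1.2 (add F \lnot p6):
                        ○ open, literals {p4=false, p5=false, p6=true}.
                  branch 1.1.1.1.2 (add F p5):
                    ○ open, literals {p4=false, p5=false}.
              branch 1.1.1.2 (add F \lnot p1):
                ○ open, literals {p1=true, p4=false}.
          branch 1.1.2 (add T (p4 \land p4)):
            T (p4 \land p4): α-rule — add T p4, T p4.
            × closes — contains both p4 and \lnot p4.
      branch 1.2 (add T \lnot \lnot p3):
        T \lnot \lnot p3: drop double negation, giving T p3.
        T (((\lnot p5 \to ((p6 \land \lnot p6) \land p5)) \land \lnot p1) \to (p4 \land p4)): β-rule — branch into F ((\lnot p5 \to ((p6 \land \lnot p6) \land p5)) \land \lnot p1)  //  T (p4 \land p4).
          branch 1.2.1 (add F ((\lnot p5 \to ((p6 \land \lnot p6) \land p5)) \land \lnot p1)):
            F ((\lnot p5 \to ((p6 \land \lnot p6) \land p5)) \land \lnot p1): β-rule — branch into F (\lnot p5 \to ((p6 \land \lnot p6) \land p5))  //  F \lnot p1.
              branch 1.2.1.1 (add F (\lnot p5 \to ((p6 \land \lnot p6) \land p5))):
                F (\lnot p5 \to ((p6 \land \lnot p6) \land p5)): α-rule — add T \lnot p5, F ((p6 \land \lnot p6) \land p5).
                F ((p6 \land \lnot p6) \land p5): β-rule — branch into F (p6 \land \lnot p6)  //  F p5.
                  branch 1.2.1.1.1 (add F (p6 \land \lnot p6)):
                    F (p6 \land \lnot p6): β-rule — branch into F p6  //  F \lnot p6.
                      branch 1.2.1.1.1.1 (add F p6):
                        ○ open, literals {p3=true, p5=false, p6=false}.
                      branch 1.2.1.1.1.2 (add F \lnot p6):
                        ○ open, literals {p3=true, p5=false, p6=true}.
                  branch 1.2.1.1.2 (add F p5):
                    ○ open, literals {p3=true, p5=false}.
              branch 1.2.1.2 (add F \lnot p1):
                ○ open, literals {p1=true, p3=true}.
          branch 1.2.2 (add T (p4 \land p4)):
            T (p4 \land p4): α-rule — add T p4, T p4.
            ○ open, literals {p3=true, p4=true}.
  branch 2 (add F (p4 \to \lnot \lnot p3), F (((\lnot p5 \to ((p6 \land \lnot p6) \land p5)) \land \lnot p1) \to (p4 \land p4))):
    F (p4 \to \lnot \lnot p3): α-rule — add T p4, F \lnot \lnot p3.
    F (((\lnot p5 \to ((p6 \land \lnot p6) \land p5)) \land \lnot p1) \to (p4 \land p4)): α-rule — add T ((\lnot p5 \to ((p6 \land \lnot p6) \land p5)) \land \lnot p1), F (p4 \land p4).
    F \lnot \lnot p3: drop double negation, giving F p3.
    T ((\lnot p5 \to ((p6 \land \lnot p6) \land p5)) \land \lnot p1): α-rule — add T (\lnot p5 \to ((p6 \land \lnot p6) \land p5)), T \lnot p1.
    F (p4 \land p4): β-rule — branch into F p4  //  F p4.
      branch 2.1 (add F p4):
        × closes — contains both p4 and \lnot p4.
      branch 2.2 (add F p4):
        × closes — contains both p4 and \lnot p4.
3 branches closed, 9 open.
Each open branch fixes some atoms; the unmentioned ones are free. Counting distinct full assignments: branch {p4=false, p5=false, p6=false} (p1, p2, p3) contributes 8 new; branch {p4=false, p5=false, p6=true} (p1, p2, p3) contributes 8 new; branch {p4=false, p5=false} (p1, p2, p3, p6) contributes 0 new; branch {p1=true, p4=false} (p2, p3, p5, p6) contributes 8 new; branch {p3=true, p5=false, p6=false} (p1, p2, p4) contributes 4 new; branch {p3=true, p5=false, p6=true} (p1, p2, p4) contributes 4 new; branch {p3=true, p5=false} (p1, p2, p4, p6) contributes 0 new; branch {p1=true, p3=true} (p2, p4, p5, p6) contributes 4 new; branch {p3=true, p4=true} (p1, p2, p5, p6) contributes 4 new. Total: 40.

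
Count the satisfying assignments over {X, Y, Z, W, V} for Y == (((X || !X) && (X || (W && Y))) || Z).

Initial set: {T (Y == (((X || !X) && (X || (W && Y))) || Z))}.
T (Y == (((X || !X) && (X || (W && Y))) || Z)): β-rule — branch into T Y, T (((X || !X) && (X || (W && Y))) || Z)  //  F Y, F (((X || !X) && (X || (W && Y))) || Z).
  branch 1 (add T Y, T (((X || !X) && (X || (W && Y))) || Z)):
    T (((X || !X) && (X || (W && Y))) || Z): β-rule — branch into T ((X || !X) && (X || (W && Y)))  //  T Z.
      branch 1.1 (add T ((X || !X) && (X || (W && Y)))):
        T ((X || !X) && (X || (W && Y))): α-rule — add T (X || !X), T (X || (W && Y)).
        T (X || !X): β-rule — branch into T X  //  T !X.
          branch 1.1.1 (add T X):
            T (X || (W && Y)): β-rule — branch into T X  //  T (W && Y).
              branch 1.1.1.1 (add T X):
                ○ open, literals {X=T, Y=T}.
              branch 1.1.1.2 (add T (W && Y)):
                T (W && Y): α-rule — add T W, T Y.
                ○ open, literals {W=T, X=T, Y=T}.
          branch 1.1.2 (add T !X):
            T (X || (W && Y)): β-rule — branch into T X  //  T (W && Y).
              branch 1.1.2.1 (add T X):
                × closes — contains both X and !X.
              branch 1.1.2.2 (add T (W && Y)):
                T (W && Y): α-rule — add T W, T Y.
                ○ open, literals {W=T, X=F, Y=T}.
      branch 1.2 (add T Z):
        ○ open, literals {Y=T, Z=T}.
  branch 2 (add F Y, F (((X || !X) && (X || (W && Y))) || Z)):
    F (((X || !X) && (X || (W && Y))) || Z): α-rule — add F ((X || !X) && (X || (W && Y))), F Z.
    F ((X || !X) && (X || (W && Y))): β-rule — branch into F (X || !X)  //  F (X || (W && Y)).
      branch 2.1 (add F (X || !X)):
        F (X || !X): α-rule — add F X, F !X.
        × closes — contains both X and !X.
      branch 2.2 (add F (X || (W && Y))):
        F (X || (W && Y)): α-rule — add F X, F (W && Y).
        F (W && Y): β-rule — branch into F W  //  F Y.
          branch 2.2.1 (add F W):
            ○ open, literals {W=F, X=F, Y=F, Z=F}.
          branch 2.2.2 (add F Y):
            ○ open, literals {X=F, Y=F, Z=F}.
2 branches closed, 6 open.
Each open branch fixes some atoms; the unmentioned ones are free. Counting distinct full assignments: branch {X=T, Y=T} (Z, W, V) contributes 8 new; branch {W=T, X=T, Y=T} (Z, V) contributes 0 new; branch {W=T, X=F, Y=T} (Z, V) contributes 4 new; branch {Y=T, Z=T} (X, W, V) contributes 2 new; branch {W=F, X=F, Y=F, Z=F} (V) contributes 2 new; branch {X=F, Y=F, Z=F} (W, V) contributes 2 new. Total: 18.

18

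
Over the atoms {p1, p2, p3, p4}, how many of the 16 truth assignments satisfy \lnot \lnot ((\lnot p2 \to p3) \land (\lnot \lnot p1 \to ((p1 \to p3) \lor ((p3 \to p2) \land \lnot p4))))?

11

Initial set: {T \lnot \lnot ((\lnot p2 \to p3) \land (\lnot \lnot p1 \to ((p1 \to p3) \lor ((p3 \to p2) \land \lnot p4))))}.
T \lnot \lnot ((\lnot p2 \to p3) \land (\lnot \lnot p1 \to ((p1 \to p3) \lor ((p3 \to p2) \land \lnot p4)))): drop double negation, giving T ((\lnot p2 \to p3) \land (\lnot \lnot p1 \to ((p1 \to p3) \lor ((p3 \to p2) \land \lnot p4)))).
T ((\lnot p2 \to p3) \land (\lnot \lnot p1 \to ((p1 \to p3) \lor ((p3 \to p2) \land \lnot p4)))): α-rule — add T (\lnot p2 \to p3), T (\lnot \lnot p1 \to ((p1 \to p3) \lor ((p3 \to p2) \land \lnot p4))).
T (\lnot p2 \to p3): β-rule — branch into F \lnot p2  //  T p3.
  branch 1 (add F \lnot p2):
    T (\lnot \lnot p1 \to ((p1 \to p3) \lor ((p3 \to p2) \land \lnot p4))): β-rule — branch into F \lnot \lnot p1  //  T ((p1 \to p3) \lor ((p3 \to p2) \land \lnot p4)).
      branch 1.1 (add F \lnot \lnot p1):
        F \lnot \lnot p1: drop double negation, giving F p1.
        ○ open, literals {p1=false, p2=true}.
      branch 1.2 (add T ((p1 \to p3) \lor ((p3 \to p2) \land \lnot p4))):
        T ((p1 \to p3) \lor ((p3 \to p2) \land \lnot p4)): β-rule — branch into T (p1 \to p3)  //  T ((p3 \to p2) \land \lnot p4).
          branch 1.2.1 (add T (p1 \to p3)):
            T (p1 \to p3): β-rule — branch into F p1  //  T p3.
              branch 1.2.1.1 (add F p1):
                ○ open, literals {p1=false, p2=true}.
              branch 1.2.1.2 (add T p3):
                ○ open, literals {p2=true, p3=true}.
          branch 1.2.2 (add T ((p3 \to p2) \land \lnot p4)):
            T ((p3 \to p2) \land \lnot p4): α-rule — add T (p3 \to p2), T \lnot p4.
            T (p3 \to p2): β-rule — branch into F p3  //  T p2.
              branch 1.2.2.1 (add F p3):
                ○ open, literals {p2=true, p3=false, p4=false}.
              branch 1.2.2.2 (add T p2):
                ○ open, literals {p2=true, p4=false}.
  branch 2 (add T p3):
    T (\lnot \lnot p1 \to ((p1 \to p3) \lor ((p3 \to p2) \land \lnot p4))): β-rule — branch into F \lnot \lnot p1  //  T ((p1 \to p3) \lor ((p3 \to p2) \land \lnot p4)).
      branch 2.1 (add F \lnot \lnot p1):
        F \lnot \lnot p1: drop double negation, giving F p1.
        ○ open, literals {p1=false, p3=true}.
      branch 2.2 (add T ((p1 \to p3) \lor ((p3 \to p2) \land \lnot p4))):
        T ((p1 \to p3) \lor ((p3 \to p2) \land \lnot p4)): β-rule — branch into T (p1 \to p3)  //  T ((p3 \to p2) \land \lnot p4).
          branch 2.2.1 (add T (p1 \to p3)):
            T (p1 \to p3): β-rule — branch into F p1  //  T p3.
              branch 2.2.1.1 (add F p1):
                ○ open, literals {p1=false, p3=true}.
              branch 2.2.1.2 (add T p3):
                ○ open, literals {p3=true}.
          branch 2.2.2 (add T ((p3 \to p2) \land \lnot p4)):
            T ((p3 \to p2) \land \lnot p4): α-rule — add T (p3 \to p2), T \lnot p4.
            T (p3 \to p2): β-rule — branch into F p3  //  T p2.
              branch 2.2.2.1 (add F p3):
                × closes — contains both p3 and \lnot p3.
              branch 2.2.2.2 (add T p2):
                ○ open, literals {p2=true, p3=true, p4=false}.
1 branch closed, 9 open.
Each open branch fixes some atoms; the unmentioned ones are free. Counting distinct full assignments: branch {p1=false, p2=true} (p3, p4) contributes 4 new; branch {p1=false, p2=true} (p3, p4) contributes 0 new; branch {p2=true, p3=true} (p1, p4) contributes 2 new; branch {p2=true, p3=false, p4=false} (p1) contributes 1 new; branch {p2=true, p4=false} (p1, p3) contributes 0 new; branch {p1=false, p3=true} (p2, p4) contributes 2 new; branch {p1=false, p3=true} (p2, p4) contributes 0 new; branch {p3=true} (p1, p2, p4) contributes 2 new; branch {p2=true, p3=true, p4=false} (p1) contributes 0 new. Total: 11.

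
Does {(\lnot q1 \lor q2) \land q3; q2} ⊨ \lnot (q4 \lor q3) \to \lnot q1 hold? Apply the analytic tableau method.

Initial set: {((\lnot q1 \lor q2) \land q3); q2; \lnot (\lnot (q4 \lor q3) \to \lnot q1)}.
((\lnot q1 \lor q2) \land q3): α-rule — add (\lnot q1 \lor q2), q3.
\lnot (\lnot (q4 \lor q3) \to \lnot q1): α-rule — add \lnot (q4 \lor q3), \lnot \lnot q1.
\lnot (q4 \lor q3): α-rule — add \lnot q4, \lnot q3.
× closes — contains both q3 and \lnot q3.
All 1 branch closes.
Every branch closed, so the premises entail the conclusion.

Yes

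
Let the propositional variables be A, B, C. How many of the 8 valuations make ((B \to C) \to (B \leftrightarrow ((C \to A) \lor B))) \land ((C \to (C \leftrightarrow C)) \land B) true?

Initial set: {T (((B \to C) \to (B \leftrightarrow ((C \to A) \lor B))) \land ((C \to (C \leftrightarrow C)) \land B))}.
T (((B \to C) \to (B \leftrightarrow ((C \to A) \lor B))) \land ((C \to (C \leftrightarrow C)) \land B)): α-rule — add T ((B \to C) \to (B \leftrightarrow ((C \to A) \lor B))), T ((C \to (C \leftrightarrow C)) \land B).
T ((C \to (C \leftrightarrow C)) \land B): α-rule — add T (C \to (C \leftrightarrow C)), T B.
T ((B \to C) \to (B \leftrightarrow ((C \to A) \lor B))): β-rule — branch into F (B \to C)  //  T (B \leftrightarrow ((C \to A) \lor B)).
  branch 1 (add F (B \to C)):
    F (B \to C): α-rule — add T B, F C.
    T (C \to (C \leftrightarrow C)): β-rule — branch into F C  //  T (C \leftrightarrow C).
      branch 1.1 (add F C):
        ○ open, literals {B=T, C=F}.
      branch 1.2 (add T (C \leftrightarrow C)):
        T (C \leftrightarrow C): β-rule — branch into T C, T C  //  F C, F C.
          branch 1.2.1 (add T C, T C):
            × closes — contains both C and \lnot C.
          branch 1.2.2 (add F C, F C):
            ○ open, literals {B=T, C=F}.
  branch 2 (add T (B \leftrightarrow ((C \to A) \lor B))):
    T (C \to (C \leftrightarrow C)): β-rule — branch into F C  //  T (C \leftrightarrow C).
      branch 2.1 (add F C):
        T (B \leftrightarrow ((C \to A) \lor B)): β-rule — branch into T B, T ((C \to A) \lor B)  //  F B, F ((C \to A) \lor B).
          branch 2.1.1 (add T B, T ((C \to A) \lor B)):
            T ((C \to A) \lor B): β-rule — branch into T (C \to A)  //  T B.
              branch 2.1.1.1 (add T (C \to A)):
                T (C \to A): β-rule — branch into F C  //  T A.
                  branch 2.1.1.1.1 (add F C):
                    ○ open, literals {B=T, C=F}.
                  branch 2.1.1.1.2 (add T A):
                    ○ open, literals {A=T, B=T, C=F}.
              branch 2.1.1.2 (add T B):
                ○ open, literals {B=T, C=F}.
          branch 2.1.2 (add F B, F ((C \to A) \lor B)):
            × closes — contains both B and \lnot B.
      branch 2.2 (add T (C \leftrightarrow C)):
        T (B \leftrightarrow ((C \to A) \lor B)): β-rule — branch into T B, T ((C \to A) \lor B)  //  F B, F ((C \to A) \lor B).
          branch 2.2.1 (add T B, T ((C \to A) \lor B)):
            T (C \leftrightarrow C): β-rule — branch into T C, T C  //  F C, F C.
              branch 2.2.1.1 (add T C, T C):
                T ((C \to A) \lor B): β-rule — branch into T (C \to A)  //  T B.
                  branch 2.2.1.1.1 (add T (C \to A)):
                    T (C \to A): β-rule — branch into F C  //  T A.
                      branch 2.2.1.1.1.1 (add F C):
                        × closes — contains both C and \lnot C.
                      branch 2.2.1.1.1.2 (add T A):
                        ○ open, literals {A=T, B=T, C=T}.
                  branch 2.2.1.1.2 (add T B):
                    ○ open, literals {B=T, C=T}.
              branch 2.2.1.2 (add F C, F C):
                T ((C \to A) \lor B): β-rule — branch into T (C \to A)  //  T B.
                  branch 2.2.1.2.1 (add T (C \to A)):
                    T (C \to A): β-rule — branch into F C  //  T A.
                      branch 2.2.1.2.1.1 (add F C):
                        ○ open, literals {B=T, C=F}.
                      branch 2.2.1.2.1.2 (add T A):
                        ○ open, literals {A=T, B=T, C=F}.
                  branch 2.2.1.2.2 (add T B):
                    ○ open, literals {B=T, C=F}.
          branch 2.2.2 (add F B, F ((C \to A) \lor B)):
            × closes — contains both B and \lnot B.
4 branches closed, 10 open.
Each open branch fixes some atoms; the unmentioned ones are free. Counting distinct full assignments: branch {B=T, C=F} (A) contributes 2 new; branch {B=T, C=F} (A) contributes 0 new; branch {B=T, C=F} (A) contributes 0 new; branch {A=T, B=T, C=F} (none free) contributes 0 new; branch {B=T, C=F} (A) contributes 0 new; branch {A=T, B=T, C=T} (none free) contributes 1 new; branch {B=T, C=T} (A) contributes 1 new; branch {B=T, C=F} (A) contributes 0 new; branch {A=T, B=T, C=F} (none free) contributes 0 new; branch {B=T, C=F} (A) contributes 0 new. Total: 4.

4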